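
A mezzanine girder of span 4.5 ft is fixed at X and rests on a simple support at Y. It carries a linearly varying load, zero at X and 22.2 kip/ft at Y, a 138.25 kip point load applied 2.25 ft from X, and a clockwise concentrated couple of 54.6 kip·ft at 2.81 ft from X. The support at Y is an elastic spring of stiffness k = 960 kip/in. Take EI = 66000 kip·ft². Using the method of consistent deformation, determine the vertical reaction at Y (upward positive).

Choose R_Y as the redundant. The primary structure is the cantilever fixed at X.
Primary-structure tip deflection at Y by superposition:
  triangular load, peak 22.2 at the free end: 11w₀L⁴/(120EI) = 834.5/EI
  point load 138.25 at a = 2.25: Pa²(3L − a)/(6EI) = 1312/EI
  clockwise couple 54.6 at a = 2.81: M₀a(2L − a)/(2EI) = 474.9/EI
  δ_0 = 2622/EI
Flexibility coefficient — unit upward force at Y: δ_{YY} = L³/(3EI) = 30.38/EI.
With EI = 66000 kip·ft²: δ_0 = 0.039722 ft and δ_{YY} = 0.00046 ft/kip.
Compatibility — the spring shortens by R_Y/k under the reaction it provides: δ_0 − R_Y·δ_{YY} = R_Y/k. With 1/k = 1/(960×12) ft/kip = 0.000087 ft/kip, R_Y = δ_0 / (δ_{YY} + 1/k) = 0.039722 / (0.00046 + 0.000087) = 72.61 kip.

R_Y = 72.61 kip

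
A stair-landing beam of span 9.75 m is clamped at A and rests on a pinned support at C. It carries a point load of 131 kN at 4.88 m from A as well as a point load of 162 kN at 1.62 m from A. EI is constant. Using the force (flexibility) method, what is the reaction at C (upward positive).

Take the reaction at C as the redundant and release it; the primary structure is a cantilever fixed at A.
Primary-structure tip deflection at C by superposition:
  point load 131 at a = 4.88: Pa²(3L − a)/(6EI) = 12671/EI
  point load 162 at a = 1.62: Pa²(3L − a)/(6EI) = 1958/EI
  δ_0 = 14629/EI
Flexibility coefficient — unit upward force at C: δ_{CC} = L³/(3EI) = 309/EI.
Compatibility at C: δ_0 − R_C·δ_{CC} = 0, so R_C = 14629/309 = 47.35 kN.

R_C = 47.35 kN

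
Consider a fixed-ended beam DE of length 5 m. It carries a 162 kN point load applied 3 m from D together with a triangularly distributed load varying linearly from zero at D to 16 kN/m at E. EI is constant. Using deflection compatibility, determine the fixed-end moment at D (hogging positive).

M_D = 91.09 kN·m

Release both end moments; the primary structure is a simply-supported span DE with redundants M_D and M_E.
End rotations of the released simple span under the applied load (×1/EI):
  at D: point load 162 at a = 3: Pab(L + b)/(6LEI) = 226.8/EI
  at E: point load 162 at a = 3: Pab(L + a)/(6LEI) = 259.2/EI
  at D: triangular load, peak 16: 7w₀L³/(360EI) = 38.89/EI
  at E: triangular load, peak 16: w₀L³/(45EI) = 44.44/EI
  θ_D0 = 265.7/EI,  θ_E0 = 303.6/EI
Flexibility coefficients: a unit moment at one end gives L/(3EI) there and L/(6EI) at the far end, so f₁₁ = f₂₂ = 1.667/EI and f₁₂ = f₂₁ = 0.8333/EI.
Compatibility — zero rotation at each built-in end:
  1.667 M_D + 0.8333 M_E = 265.7
  0.8333 M_D + 1.667 M_E = 303.6
Solving the pair gives M_D = 91.09 kN·m and M_E = 136.6 kN·m (hogging).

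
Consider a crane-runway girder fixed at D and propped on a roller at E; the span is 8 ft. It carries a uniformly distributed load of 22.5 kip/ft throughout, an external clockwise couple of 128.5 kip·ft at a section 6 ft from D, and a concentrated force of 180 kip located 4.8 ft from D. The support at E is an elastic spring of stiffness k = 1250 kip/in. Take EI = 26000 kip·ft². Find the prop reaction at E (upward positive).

R_E = 166.2 kip

Choose R_E as the redundant. The primary structure is the cantilever fixed at D.
Downward deflection at the released point E due to the loads:
  UDL 22.5: wL⁴/(8EI) = 11520/EI
  clockwise couple 128.5 at a = 6: M₀a(2L − a)/(2EI) = 3855/EI
  point load 180 at a = 4.8: Pa²(3L − a)/(6EI) = 13271/EI
  δ_0 = 28646/EI
Tip deflection under a unit load at E: L³/(3EI) = 170.7/EI.
With EI = 26000 kip·ft²: δ_0 = 1.1018 ft and δ_{EE} = 0.006564 ft/kip.
Compatibility — the spring shortens by R_E/k under the reaction it provides: δ_0 − R_E·δ_{EE} = R_E/k. With 1/k = 1/(1250×12) ft/kip = 0.000067 ft/kip, R_E = δ_0 / (δ_{EE} + 1/k) = 1.1018 / (0.006564 + 0.000067) = 166.2 kip.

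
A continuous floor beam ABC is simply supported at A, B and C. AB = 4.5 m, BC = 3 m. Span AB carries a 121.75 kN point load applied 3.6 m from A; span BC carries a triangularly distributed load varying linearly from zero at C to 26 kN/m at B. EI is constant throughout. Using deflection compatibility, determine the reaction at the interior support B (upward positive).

R_B = 153.2 kN

Release continuity at B by inserting a hinge; the redundant is the internal moment M_B. The primary structure is two simply-supported spans AB and BC.
Discontinuity in slope at B on the released structure — sum the simple-span end rotations:
  span AB: point load 121.75 at a = 3.6: Pab(L + a)/(6LEI) = 118.3/EI
  span BC: triangular load, peak 26: w₀L³/(45EI) = 15.6/EI
  relative rotation θ_0 = (118.3 + 15.6)/EI = 133.9/EI
A unit hogging moment at B produces rotation L₁/(3EI) + L₂/(3EI) = 2.5/EI.
Compatibility: M_B·(L₁+L₂)/(3EI) = θ_0, giving M_B = 53.58 kN·m (hogging).
Span AB, ΣM about A with M_B applied at B: R_B^{AB}·4.5 = 438.3 + 53.58, so R_B^{AB} = 109.3 kN and R_A = 121.8 − 109.3 = 12.44 kN.
Span BC, ΣM about C: R_B^{BC}·3 = 78 + 53.58, so R_B^{BC} = 43.86 kN and R_C = 39 − 43.86 = -4.859 kN.
R_B = 109.3 + 43.86 = 153.2 kN.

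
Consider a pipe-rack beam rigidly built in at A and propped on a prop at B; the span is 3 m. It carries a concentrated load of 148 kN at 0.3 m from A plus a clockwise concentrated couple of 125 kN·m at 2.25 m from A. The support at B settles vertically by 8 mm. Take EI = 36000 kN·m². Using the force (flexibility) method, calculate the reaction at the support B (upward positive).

R_B = 28.74 kN

Choose R_B as the redundant. The primary structure is the cantilever fixed at A.
Deflection at B on the released cantilever, summing each load's contribution:
  point load 148 at a = 0.3: Pa²(3L − a)/(6EI) = 19.31/EI
  clockwise couple 125 at a = 2.25: M₀a(2L − a)/(2EI) = 527.3/EI
  δ_0 = 546.7/EI
Tip deflection under a unit load at B: L³/(3EI) = 9/EI.
With EI = 36000 kN·m²: δ_0 = 0.015185 m and δ_{BB} = 0.00025 m/kN.
Compatibility — the beam at B must follow the support down by 0.008 m: δ_0 − R_B·δ_{BB} = 0.008, so R_B = (0.015185 − 0.008)/0.00025 = 28.74 kN.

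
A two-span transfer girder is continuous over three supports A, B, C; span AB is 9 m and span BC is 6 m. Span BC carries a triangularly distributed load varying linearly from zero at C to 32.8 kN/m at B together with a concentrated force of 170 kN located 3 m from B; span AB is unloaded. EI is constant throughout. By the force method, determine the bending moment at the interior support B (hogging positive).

M_B = 108 kN·m

Take M_B as the redundant. Released structure: two simple spans AB and BC with a hinge at B.
Discontinuity in slope at B on the released structure — sum the simple-span end rotations:
  span BC: triangular load, peak 32.8: w₀L³/(45EI) = 157.4/EI
  span BC: point load 170 at a = 3: Pab(L + b)/(6LEI) = 382.5/EI
  relative rotation θ_0 = (0 + 539.9)/EI = 539.9/EI
A unit hogging moment at B produces rotation L₁/(3EI) + L₂/(3EI) = 5/EI.
Slope continuity at B: θ_0 = M_B·5/EI, so M_B = 539.9/5 = 108 kN·m (hogging).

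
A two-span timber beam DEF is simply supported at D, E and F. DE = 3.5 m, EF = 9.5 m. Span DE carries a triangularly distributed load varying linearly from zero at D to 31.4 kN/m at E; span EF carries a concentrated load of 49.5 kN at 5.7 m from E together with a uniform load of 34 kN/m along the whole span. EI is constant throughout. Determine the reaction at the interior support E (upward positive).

Insert a hinge at E; M_E is the redundant, and each span becomes simply supported.
Rotations at E on the released spans (each span's end-slope, ×1/EI):
  span DE: triangular load, peak 31.4: w₀L³/(45EI) = 29.92/EI
  span EF: point load 49.5 at a = 5.7: Pab(L + b)/(6LEI) = 250.2/EI
  span EF: UDL 34: wL³/(24EI) = 1215/EI
  relative rotation θ_0 = (29.92 + 1465)/EI = 1495/EI
A unit hogging moment at E produces rotation L₁/(3EI) + L₂/(3EI) = 4.333/EI.
Compatibility: M_E·(L₁+L₂)/(3EI) = θ_0, giving M_E = 344.9 kN·m (hogging).
Span DE, ΣM about D with M_E applied at E: R_E^{DE}·3.5 = 128.2 + 344.9, so R_E^{DE} = 135.2 kN and R_D = 54.95 − 135.2 = -80.24 kN.
Span EF, ΣM about F: R_E^{EF}·9.5 = 1722 + 344.9, so R_E^{EF} = 217.6 kN and R_F = 372.5 − 217.6 = 154.9 kN.
R_E = 135.2 + 217.6 = 352.8 kN.

R_E = 352.8 kN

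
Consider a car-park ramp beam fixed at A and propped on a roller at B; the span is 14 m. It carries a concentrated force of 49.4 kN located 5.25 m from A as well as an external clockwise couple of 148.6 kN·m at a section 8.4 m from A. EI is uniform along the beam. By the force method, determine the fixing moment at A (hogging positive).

Choose R_B as the redundant. The primary structure is the cantilever fixed at A.
Downward deflection at the released point B due to the loads:
  point load 49.4 at a = 5.25: Pa²(3L − a)/(6EI) = 8340/EI
  clockwise couple 148.6 at a = 8.4: M₀a(2L − a)/(2EI) = 12233/EI
  δ_0 = 20572/EI
Flexibility coefficient — unit upward force at B: δ_{BB} = L³/(3EI) = 914.7/EI.
Compatibility at B: δ_0 − R_B·δ_{BB} = 0, so R_B = 20572/914.7 = 22.49 kN.
Moment equilibrium about A: M_A = Σ(load moments about A) − R_B·L = 407.9 − 22.49×14 = 93.07 kN·m.

M_A = 93.07 kN·m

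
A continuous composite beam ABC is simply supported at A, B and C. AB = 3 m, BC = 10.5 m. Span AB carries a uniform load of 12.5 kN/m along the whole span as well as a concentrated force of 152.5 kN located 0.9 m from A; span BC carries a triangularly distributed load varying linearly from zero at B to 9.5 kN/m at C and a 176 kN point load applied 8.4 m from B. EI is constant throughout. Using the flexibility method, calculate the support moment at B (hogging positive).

M_B = 202.5 kN·m

Take M_B as the redundant. Released structure: two simple spans AB and BC with a hinge at B.
Rotations at B on the released spans (each span's end-slope, ×1/EI):
  span AB: UDL 12.5: wL³/(24EI) = 14.06/EI
  span AB: point load 152.5 at a = 0.9: Pab(L + a)/(6LEI) = 62.45/EI
  span BC: triangular load, peak 9.5: 7w₀L³/(360EI) = 213.8/EI
  span BC: point load 176 at a = 8.4: Pab(L + b)/(6LEI) = 620.9/EI
  relative rotation θ_0 = (76.51 + 834.8)/EI = 911.3/EI
A unit hogging moment at B produces rotation L₁/(3EI) + L₂/(3EI) = 4.5/EI.
Slope continuity at B: θ_0 = M_B·4.5/EI, so M_B = 911.3/4.5 = 202.5 kN·m (hogging).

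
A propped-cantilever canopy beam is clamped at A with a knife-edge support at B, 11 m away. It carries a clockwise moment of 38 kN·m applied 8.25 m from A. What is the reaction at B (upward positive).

R_B = 4.858 kN

Release the roller at B. Primary structure: cantilever fixed at A.
Primary-structure tip deflection at B by superposition:
  clockwise couple 38 at a = 8.25: M₀a(2L − a)/(2EI) = 2155/EI
Tip deflection under a unit load at B: L³/(3EI) = 443.7/EI.
The prop prevents deflection at B: R_B = δ_0/δ_{BB} = 2155/443.7 = 4.858 kN.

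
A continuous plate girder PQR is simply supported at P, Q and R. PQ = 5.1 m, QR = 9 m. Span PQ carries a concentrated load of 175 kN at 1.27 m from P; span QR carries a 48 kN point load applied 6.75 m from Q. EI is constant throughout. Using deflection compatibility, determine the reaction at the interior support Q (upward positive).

R_Q = 77.09 kN

Release continuity at Q by inserting a hinge; the redundant is the internal moment M_Q. The primary structure is two simply-supported spans PQ and QR.
Rotations at Q on the released spans (each span's end-slope, ×1/EI):
  span PQ: point load 175 at a = 1.27: Pab(L + a)/(6LEI) = 177.2/EI
  span QR: point load 48 at a = 6.75: Pab(L + b)/(6LEI) = 151.9/EI
  relative rotation θ_0 = (177.2 + 151.9)/EI = 329.1/EI
A unit hogging moment at Q produces rotation L₁/(3EI) + L₂/(3EI) = 4.7/EI.
Compatibility: M_Q·(L₁+L₂)/(3EI) = θ_0, giving M_Q = 70.02 kN·m (hogging).
Span PQ, ΣM about P with M_Q applied at Q: R_Q^{PQ}·5.1 = 222.2 + 70.02, so R_Q^{PQ} = 57.31 kN and R_P = 175 − 57.31 = 117.7 kN.
Span QR, ΣM about R: R_Q^{QR}·9 = 108 + 70.02, so R_Q^{QR} = 19.78 kN and R_R = 48 − 19.78 = 28.22 kN.
R_Q = 57.31 + 19.78 = 77.09 kN.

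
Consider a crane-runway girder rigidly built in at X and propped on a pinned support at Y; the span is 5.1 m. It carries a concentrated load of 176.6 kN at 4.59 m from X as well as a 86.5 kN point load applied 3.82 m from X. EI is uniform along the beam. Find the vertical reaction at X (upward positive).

Choose R_Y as the redundant. The primary structure is the cantilever fixed at X.
Primary-structure tip deflection at Y by superposition:
  point load 176.6 at a = 4.59: Pa²(3L − a)/(6EI) = 6641/EI
  point load 86.5 at a = 3.82: Pa²(3L − a)/(6EI) = 2415/EI
  δ_0 = 9056/EI
Tip deflection under a unit load at Y: L³/(3EI) = 44.22/EI.
Compatibility at Y: δ_0 − R_Y·δ_{YY} = 0, so R_Y = 9056/44.22 = 204.8 kN.
Vertical equilibrium: R_X = ΣP − R_Y = 263.1 − 204.8 = 58.28 kN.

R_X = 58.28 kN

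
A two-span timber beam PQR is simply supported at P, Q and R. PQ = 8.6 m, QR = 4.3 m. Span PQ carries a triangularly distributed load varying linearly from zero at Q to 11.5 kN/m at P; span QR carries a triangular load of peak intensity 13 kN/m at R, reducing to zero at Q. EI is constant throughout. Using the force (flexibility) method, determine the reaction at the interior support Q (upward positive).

R_Q = 38.97 kN

Insert a hinge at Q; M_Q is the redundant, and each span becomes simply supported.
Discontinuity in slope at Q on the released structure — sum the simple-span end rotations:
  span PQ: triangular load, peak 11.5: 7w₀L³/(360EI) = 142.2/EI
  span QR: triangular load, peak 13: 7w₀L³/(360EI) = 20.1/EI
  relative rotation θ_0 = (142.2 + 20.1)/EI = 162.3/EI
A unit hogging moment at Q produces rotation L₁/(3EI) + L₂/(3EI) = 4.3/EI.
Slope continuity at Q: θ_0 = M_Q·4.3/EI, so M_Q = 162.3/4.3 = 37.75 kN·m (hogging).
Span PQ, ΣM about P with M_Q applied at Q: R_Q^{PQ}·8.6 = 141.8 + 37.75, so R_Q^{PQ} = 20.87 kN and R_P = 49.45 − 20.87 = 28.58 kN.
Span QR, ΣM about R: R_Q^{QR}·4.3 = 40.06 + 37.75, so R_Q^{QR} = 18.1 kN and R_R = 27.95 − 18.1 = 9.854 kN.
R_Q = 20.87 + 18.1 = 38.97 kN.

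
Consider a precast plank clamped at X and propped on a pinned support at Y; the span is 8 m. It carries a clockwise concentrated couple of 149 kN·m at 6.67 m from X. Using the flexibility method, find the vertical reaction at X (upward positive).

Choose R_Y as the redundant. The primary structure is the cantilever fixed at X.
Downward deflection at the released point Y due to the loads:
  clockwise couple 149 at a = 6.67: M₀a(2L − a)/(2EI) = 4636/EI
Flexibility coefficient — unit upward force at Y: δ_{YY} = L³/(3EI) = 170.7/EI.
Compatibility at Y: δ_0 − R_Y·δ_{YY} = 0, so R_Y = 4636/170.7 = 27.17 kN.
Vertical equilibrium: R_X = ΣP − R_Y = 0 − 27.17 = -27.17 kN.

R_X = -27.17 kN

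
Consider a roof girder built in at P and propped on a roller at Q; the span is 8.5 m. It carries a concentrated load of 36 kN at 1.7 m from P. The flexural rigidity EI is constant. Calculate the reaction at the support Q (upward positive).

R_Q = 2.016 kN

Take the reaction at Q as the redundant and release it; the primary structure is a cantilever fixed at P.
Deflection at Q on the released cantilever, summing each load's contribution:
  point load 36 at a = 1.7: Pa²(3L − a)/(6EI) = 412.7/EI
Flexibility coefficient — unit upward force at Q: δ_{QQ} = L³/(3EI) = 204.7/EI.
Compatibility at Q: δ_0 − R_Q·δ_{QQ} = 0, so R_Q = 412.7/204.7 = 2.016 kN.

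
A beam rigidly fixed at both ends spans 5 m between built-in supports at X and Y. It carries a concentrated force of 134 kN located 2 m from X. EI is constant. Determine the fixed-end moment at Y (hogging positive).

M_Y = 64.32 kN·m

Take the two fixed-end moments M_X, M_Y as redundants; the released structure is the simple span XY.
On the primary (simply-supported) span, the end slopes from the loading are:
  at X: point load 134 at a = 2: Pab(L + b)/(6LEI) = 214.4/EI
  at Y: point load 134 at a = 2: Pab(L + a)/(6LEI) = 187.6/EI
  θ_X0 = 214.4/EI,  θ_Y0 = 187.6/EI
Flexibility coefficients: a unit moment at one end gives L/(3EI) there and L/(6EI) at the far end, so f₁₁ = f₂₂ = 1.667/EI and f₁₂ = f₂₁ = 0.8333/EI.
Compatibility — zero rotation at each built-in end:
  1.667 M_X + 0.8333 M_Y = 214.4
  0.8333 M_X + 1.667 M_Y = 187.6
Solving the pair gives M_X = 96.48 kN·m and M_Y = 64.32 kN·m (hogging).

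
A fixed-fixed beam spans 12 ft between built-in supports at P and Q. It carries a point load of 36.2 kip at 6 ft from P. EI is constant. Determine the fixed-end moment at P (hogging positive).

M_P = 54.3 kip·ft

Take the two fixed-end moments M_P, M_Q as redundants; the released structure is the simple span PQ.
End rotations of the released simple span under the applied load (×1/EI):
  at P: point load 36.2 at a = 6: Pab(L + b)/(6LEI) = 325.8/EI
  at Q: point load 36.2 at a = 6: Pab(L + a)/(6LEI) = 325.8/EI
  θ_P0 = 325.8/EI,  θ_Q0 = 325.8/EI
Flexibility coefficients: a unit moment at one end gives L/(3EI) there and L/(6EI) at the far end, so f₁₁ = f₂₂ = 4/EI and f₁₂ = f₂₁ = 2/EI.
Compatibility — zero rotation at each built-in end:
  4 M_P + 2 M_Q = 325.8
  2 M_P + 4 M_Q = 325.8
Solving the pair gives M_P = 54.3 kip·ft and M_Q = 54.3 kip·ft (hogging).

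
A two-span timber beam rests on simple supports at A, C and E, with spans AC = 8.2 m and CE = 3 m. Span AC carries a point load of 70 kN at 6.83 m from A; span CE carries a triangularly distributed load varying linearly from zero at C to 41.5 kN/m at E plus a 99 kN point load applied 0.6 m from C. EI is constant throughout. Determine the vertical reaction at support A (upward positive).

R_A = 3.05 kN

Take M_C as the redundant. Released structure: two simple spans AC and CE with a hinge at C.
Rotations at C on the released spans (each span's end-slope, ×1/EI):
  span AC: point load 70 at a = 6.83: Pab(L + a)/(6LEI) = 200.1/EI
  span CE: triangular load, peak 41.5: 7w₀L³/(360EI) = 21.79/EI
  span CE: point load 99 at a = 0.6: Pab(L + b)/(6LEI) = 42.77/EI
  relative rotation θ_0 = (200.1 + 64.56)/EI = 264.6/EI
A unit hogging moment at C produces rotation L₁/(3EI) + L₂/(3EI) = 3.733/EI.
Slope continuity at C: θ_0 = M_C·3.733/EI, so M_C = 264.6/3.733 = 70.89 kN·m (hogging).
Span AC, ΣM about A with M_C applied at C: R_C^{AC}·8.2 = 478.1 + 70.89, so R_C^{AC} = 66.95 kN and R_A = 70 − 66.95 = 3.05 kN.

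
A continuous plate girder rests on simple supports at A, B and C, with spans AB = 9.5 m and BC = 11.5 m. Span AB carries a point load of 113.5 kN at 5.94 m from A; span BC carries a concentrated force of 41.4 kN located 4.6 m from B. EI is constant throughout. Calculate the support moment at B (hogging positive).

M_B = 142.9 kN·m

Release continuity at B by inserting a hinge; the redundant is the internal moment M_B. The primary structure is two simply-supported spans AB and BC.
End slopes at the hinge B, treating each span as simply supported:
  span AB: point load 113.5 at a = 5.94: Pab(L + a)/(6LEI) = 650.1/EI
  span BC: point load 41.4 at a = 4.6: Pab(L + b)/(6LEI) = 350.4/EI
  relative rotation θ_0 = (650.1 + 350.4)/EI = 1001/EI
A unit hogging moment at B produces rotation L₁/(3EI) + L₂/(3EI) = 7/EI.
Slope continuity at B: θ_0 = M_B·7/EI, so M_B = 1001/7 = 142.9 kN·m (hogging).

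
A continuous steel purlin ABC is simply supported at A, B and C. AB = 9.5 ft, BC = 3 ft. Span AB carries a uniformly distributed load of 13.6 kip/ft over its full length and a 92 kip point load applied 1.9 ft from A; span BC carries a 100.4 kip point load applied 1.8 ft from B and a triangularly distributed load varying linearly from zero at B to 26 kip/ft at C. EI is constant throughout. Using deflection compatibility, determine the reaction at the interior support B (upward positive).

R_B = 222 kip

Take M_B as the redundant. Released structure: two simple spans AB and BC with a hinge at B.
End slopes at the hinge B, treating each span as simply supported:
  span AB: UDL 13.6: wL³/(24EI) = 485.8/EI
  span AB: point load 92 at a = 1.9: Pab(L + a)/(6LEI) = 265.7/EI
  span BC: point load 100.4 at a = 1.8: Pab(L + b)/(6LEI) = 50.6/EI
  span BC: triangular load, peak 26: 7w₀L³/(360EI) = 13.65/EI
  relative rotation θ_0 = (751.5 + 64.25)/EI = 815.8/EI
A unit hogging moment at B produces rotation L₁/(3EI) + L₂/(3EI) = 4.167/EI.
Compatibility: M_B·(L₁+L₂)/(3EI) = θ_0, giving M_B = 195.8 kip·ft (hogging).
Span AB, ΣM about A with M_B applied at B: R_B^{AB}·9.5 = 788.5 + 195.8, so R_B^{AB} = 103.6 kip and R_A = 221.2 − 103.6 = 117.6 kip.
Span BC, ΣM about C: R_B^{BC}·3 = 159.5 + 195.8, so R_B^{BC} = 118.4 kip and R_C = 139.4 − 118.4 = 20.98 kip.
R_B = 103.6 + 118.4 = 222 kip.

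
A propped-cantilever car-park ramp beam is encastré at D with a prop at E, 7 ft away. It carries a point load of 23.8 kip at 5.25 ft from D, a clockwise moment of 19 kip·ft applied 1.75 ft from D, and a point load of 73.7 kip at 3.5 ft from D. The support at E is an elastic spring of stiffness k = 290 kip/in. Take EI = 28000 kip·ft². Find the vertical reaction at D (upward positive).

Choose R_E as the redundant. The primary structure is the cantilever fixed at D.
Deflection at E on the released cantilever, summing each load's contribution:
  point load 23.8 at a = 5.25: Pa²(3L − a)/(6EI) = 1722/EI
  clockwise couple 19 at a = 1.75: M₀a(2L − a)/(2EI) = 203.7/EI
  point load 73.7 at a = 3.5: Pa²(3L − a)/(6EI) = 2633/EI
  δ_0 = 4559/EI
Tip deflection under a unit load at E: L³/(3EI) = 114.3/EI.
With EI = 28000 kip·ft²: δ_0 = 0.16282 ft and δ_{EE} = 0.004083 ft/kip.
Compatibility — the spring shortens by R_E/k under the reaction it provides: δ_0 − R_E·δ_{EE} = R_E/k. With 1/k = 1/(290×12) ft/kip = 0.000287 ft/kip, R_E = δ_0 / (δ_{EE} + 1/k) = 0.16282 / (0.004083 + 0.000287) = 37.25 kip.
Vertical equilibrium: R_D = ΣP − R_E = 97.5 − 37.25 = 60.25 kip.

R_D = 60.25 kip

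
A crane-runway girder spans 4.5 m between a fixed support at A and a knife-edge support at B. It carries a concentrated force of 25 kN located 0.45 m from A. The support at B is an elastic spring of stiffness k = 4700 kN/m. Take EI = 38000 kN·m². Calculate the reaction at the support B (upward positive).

Release the roller at B. Primary structure: cantilever fixed at A.
Downward deflection at the released point B due to the loads:
  point load 25 at a = 0.45: Pa²(3L − a)/(6EI) = 11.01/EI
Flexibility coefficient — unit upward force at B: δ_{BB} = L³/(3EI) = 30.38/EI.
With EI = 38000 kN·m²: δ_0 = 0.00029 m and δ_{BB} = 0.000799 m/kN.
Compatibility — the spring shortens by R_B/k under the reaction it provides: δ_0 − R_B·δ_{BB} = R_B/k. With 1/k = 0.000213 m/kN, R_B = δ_0 / (δ_{BB} + 1/k) = 0.00029 / (0.000799 + 0.000213) = 0.2863 kN.

R_B = 0.2863 kN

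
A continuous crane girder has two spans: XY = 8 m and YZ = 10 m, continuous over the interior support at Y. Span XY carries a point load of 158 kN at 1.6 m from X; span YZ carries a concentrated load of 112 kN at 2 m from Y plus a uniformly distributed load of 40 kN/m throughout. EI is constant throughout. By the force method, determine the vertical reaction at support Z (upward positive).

R_Z = 180.3 kN

Take M_Y as the redundant. Released structure: two simple spans XY and YZ with a hinge at Y.
Discontinuity in slope at Y on the released structure — sum the simple-span end rotations:
  span XY: point load 158 at a = 1.6: Pab(L + a)/(6LEI) = 323.6/EI
  span YZ: point load 112 at a = 2: Pab(L + b)/(6LEI) = 537.6/EI
  span YZ: UDL 40: wL³/(24EI) = 1667/EI
  relative rotation θ_0 = (323.6 + 2204)/EI = 2528/EI
A unit hogging moment at Y produces rotation L₁/(3EI) + L₂/(3EI) = 6/EI.
Compatibility: M_Y·(L₁+L₂)/(3EI) = θ_0, giving M_Y = 421.3 kN·m (hogging).
Span YZ, ΣM about Z: R_Y^{YZ}·10 = 2896 + 421.3, so R_Y^{YZ} = 331.7 kN and R_Z = 512 − 331.7 = 180.3 kN.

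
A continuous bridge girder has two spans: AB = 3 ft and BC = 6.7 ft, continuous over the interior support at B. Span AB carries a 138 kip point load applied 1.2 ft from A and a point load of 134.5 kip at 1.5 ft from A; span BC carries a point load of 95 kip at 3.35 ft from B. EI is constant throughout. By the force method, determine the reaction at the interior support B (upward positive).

R_B = 231.4 kip

Release continuity at B by inserting a hinge; the redundant is the internal moment M_B. The primary structure is two simply-supported spans AB and BC.
Discontinuity in slope at B on the released structure — sum the simple-span end rotations:
  span AB: point load 138 at a = 1.2: Pab(L + a)/(6LEI) = 69.55/EI
  span AB: point load 134.5 at a = 1.5: Pab(L + a)/(6LEI) = 75.66/EI
  span BC: point load 95 at a = 3.35: Pab(L + b)/(6LEI) = 266.5/EI
  relative rotation θ_0 = (145.2 + 266.5)/EI = 411.7/EI
A unit hogging moment at B produces rotation L₁/(3EI) + L₂/(3EI) = 3.233/EI.
Slope continuity at B: θ_0 = M_B·3.233/EI, so M_B = 411.7/3.233 = 127.3 kip·ft (hogging).
Span AB, ΣM about A with M_B applied at B: R_B^{AB}·3 = 367.4 + 127.3, so R_B^{AB} = 164.9 kip and R_A = 272.5 − 164.9 = 107.6 kip.
Span BC, ΣM about C: R_B^{BC}·6.7 = 318.2 + 127.3, so R_B^{BC} = 66.51 kip and R_C = 95 − 66.51 = 28.49 kip.
R_B = 164.9 + 66.51 = 231.4 kip.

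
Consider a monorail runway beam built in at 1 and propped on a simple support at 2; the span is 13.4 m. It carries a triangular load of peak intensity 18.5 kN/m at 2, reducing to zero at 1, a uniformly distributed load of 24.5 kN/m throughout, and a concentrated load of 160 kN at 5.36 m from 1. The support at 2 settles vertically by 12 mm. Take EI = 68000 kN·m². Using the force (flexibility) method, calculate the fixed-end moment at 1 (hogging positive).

M_1 = 1169 kN·m

Release the roller at 2. Primary structure: cantilever fixed at 1.
Primary-structure tip deflection at 2 by superposition:
  triangular load, peak 18.5 at the free end: 11w₀L⁴/(120EI) = 54677/EI
  UDL 24.5: wL⁴/(8EI) = 98740/EI
  point load 160 at a = 5.36: Pa²(3L − a)/(6EI) = 26692/EI
  δ_0 = 180109/EI
Tip deflection under a unit load at 2: L³/(3EI) = 802/EI.
With EI = 68000 kN·m²: δ_0 = 2.6487 m and δ_{22} = 0.011795 m/kN.
Compatibility — the beam at 2 must follow the support down by 0.012 m: δ_0 − R_2·δ_{22} = 0.012, so R_2 = (2.6487 − 0.012)/0.011795 = 223.5 kN.
Moment equilibrium about 1: M_1 = Σ(load moments about 1) − R_2·L = 4164 − 223.5×13.4 = 1169 kN·m.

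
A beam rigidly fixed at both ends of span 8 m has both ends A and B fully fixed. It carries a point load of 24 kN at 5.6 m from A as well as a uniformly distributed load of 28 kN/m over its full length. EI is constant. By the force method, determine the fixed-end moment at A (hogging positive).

Release both end moments; the primary structure is a simply-supported span AB with redundants M_A and M_B.
End rotations of the released simple span under the applied load (×1/EI):
  at A: point load 24 at a = 5.6: Pab(L + b)/(6LEI) = 69.89/EI
  at B: point load 24 at a = 5.6: Pab(L + a)/(6LEI) = 91.39/EI
  at A: UDL 28: wL³/(24EI) = 597.3/EI
  at B: UDL 28: wL³/(24EI) = 597.3/EI
  θ_A0 = 667.2/EI,  θ_B0 = 688.7/EI
Flexibility coefficients: a unit moment at one end gives L/(3EI) there and L/(6EI) at the far end, so f₁₁ = f₂₂ = 2.667/EI and f₁₂ = f₂₁ = 1.333/EI.
Compatibility — zero rotation at each built-in end:
  2.667 M_A + 1.333 M_B = 667.2
  1.333 M_A + 2.667 M_B = 688.7
Solving the pair gives M_A = 161.4 kN·m and M_B = 177.6 kN·m (hogging).

M_A = 161.4 kN·m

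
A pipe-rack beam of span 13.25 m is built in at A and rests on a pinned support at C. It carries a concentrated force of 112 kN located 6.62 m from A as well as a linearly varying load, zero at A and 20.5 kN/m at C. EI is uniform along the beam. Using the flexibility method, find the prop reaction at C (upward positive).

R_C = 109.6 kN

Remove the prop at C; the released (primary) structure is a cantilever built in at A.
Downward deflection at the released point C due to the loads:
  point load 112 at a = 6.62: Pa²(3L − a)/(6EI) = 27102/EI
  triangular load, peak 20.5 at the free end: 11w₀L⁴/(120EI) = 57920/EI
  δ_0 = 85022/EI
Flexibility coefficient — unit upward force at C: δ_{CC} = L³/(3EI) = 775.4/EI.
Compatibility at C: δ_0 − R_C·δ_{CC} = 0, so R_C = 85022/775.4 = 109.6 kN.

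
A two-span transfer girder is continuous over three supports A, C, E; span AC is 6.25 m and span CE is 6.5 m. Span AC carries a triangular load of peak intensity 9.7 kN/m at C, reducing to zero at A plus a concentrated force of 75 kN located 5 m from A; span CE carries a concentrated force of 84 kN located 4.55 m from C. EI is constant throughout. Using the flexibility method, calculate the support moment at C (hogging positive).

M_C = 83.47 kN·m

Release continuity at C by inserting a hinge; the redundant is the internal moment M_C. The primary structure is two simply-supported spans AC and CE.
End slopes at the hinge C, treating each span as simply supported:
  span AC: triangular load, peak 9.7: w₀L³/(45EI) = 52.63/EI
  span AC: point load 75 at a = 5: Pab(L + a)/(6LEI) = 140.6/EI
  span CE: point load 84 at a = 4.55: Pab(L + b)/(6LEI) = 161.5/EI
  relative rotation θ_0 = (193.3 + 161.5)/EI = 354.7/EI
A unit hogging moment at C produces rotation L₁/(3EI) + L₂/(3EI) = 4.25/EI.
Compatibility: M_C·(L₁+L₂)/(3EI) = θ_0, giving M_C = 83.47 kN·m (hogging).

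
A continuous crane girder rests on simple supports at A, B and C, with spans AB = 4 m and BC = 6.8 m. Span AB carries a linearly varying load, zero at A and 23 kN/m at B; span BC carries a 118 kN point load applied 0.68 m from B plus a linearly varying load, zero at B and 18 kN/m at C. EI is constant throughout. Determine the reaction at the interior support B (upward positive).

Insert a hinge at B; M_B is the redundant, and each span becomes simply supported.
End slopes at the hinge B, treating each span as simply supported:
  span AB: triangular load, peak 23: w₀L³/(45EI) = 32.71/EI
  span BC: point load 118 at a = 0.68: Pab(L + b)/(6LEI) = 155.5/EI
  span BC: triangular load, peak 18: 7w₀L³/(360EI) = 110.1/EI
  relative rotation θ_0 = (32.71 + 265.6)/EI = 298.3/EI
A unit hogging moment at B produces rotation L₁/(3EI) + L₂/(3EI) = 3.6/EI.
Slope continuity at B: θ_0 = M_B·3.6/EI, so M_B = 298.3/3.6 = 82.85 kN·m (hogging).
Span AB, ΣM about A with M_B applied at B: R_B^{AB}·4 = 122.7 + 82.85, so R_B^{AB} = 51.38 kN and R_A = 46 − 51.38 = -5.38 kN.
Span BC, ΣM about C: R_B^{BC}·6.8 = 860.9 + 82.85, so R_B^{BC} = 138.8 kN and R_C = 179.2 − 138.8 = 40.42 kN.
R_B = 51.38 + 138.8 = 190.2 kN.

R_B = 190.2 kN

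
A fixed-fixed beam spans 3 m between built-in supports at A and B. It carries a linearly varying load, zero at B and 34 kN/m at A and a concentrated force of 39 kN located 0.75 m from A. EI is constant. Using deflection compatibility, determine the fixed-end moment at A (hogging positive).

M_A = 31.75 kN·m

Take the two fixed-end moments M_A, M_B as redundants; the released structure is the simple span AB.
On the primary (simply-supported) span, the end slopes from the loading are:
  at A: triangular load, peak 34: w₀L³/(45EI) = 20.4/EI
  at B: triangular load, peak 34: 7w₀L³/(360EI) = 17.85/EI
  at A: point load 39 at a = 0.75: Pab(L + b)/(6LEI) = 19.2/EI
  at B: point load 39 at a = 0.75: Pab(L + a)/(6LEI) = 13.71/EI
  θ_A0 = 39.6/EI,  θ_B0 = 31.56/EI
Flexibility coefficients: a unit moment at one end gives L/(3EI) there and L/(6EI) at the far end, so f₁₁ = f₂₂ = 1/EI and f₁₂ = f₂₁ = 0.5/EI.
Compatibility — zero rotation at each built-in end:
  1 M_A + 0.5 M_B = 39.6
  0.5 M_A + 1 M_B = 31.56
Solving the pair gives M_A = 31.75 kN·m and M_B = 15.68 kN·m (hogging).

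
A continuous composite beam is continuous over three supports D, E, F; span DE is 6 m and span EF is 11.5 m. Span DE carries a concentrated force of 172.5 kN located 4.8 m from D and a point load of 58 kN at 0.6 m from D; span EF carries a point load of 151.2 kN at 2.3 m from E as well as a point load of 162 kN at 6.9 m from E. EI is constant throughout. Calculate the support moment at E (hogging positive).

Release continuity at E by inserting a hinge; the redundant is the internal moment M_E. The primary structure is two simply-supported spans DE and EF.
Rotations at E on the released spans (each span's end-slope, ×1/EI):
  span DE: point load 172.5 at a = 4.8: Pab(L + a)/(6LEI) = 298.1/EI
  span DE: point load 58 at a = 0.6: Pab(L + a)/(6LEI) = 34.45/EI
  span EF: point load 151.2 at a = 2.3: Pab(L + b)/(6LEI) = 959.8/EI
  span EF: point load 162 at a = 6.9: Pab(L + b)/(6LEI) = 1200/EI
  relative rotation θ_0 = (332.5 + 2160)/EI = 2492/EI
A unit hogging moment at E produces rotation L₁/(3EI) + L₂/(3EI) = 5.833/EI.
Slope continuity at E: θ_0 = M_E·5.833/EI, so M_E = 2492/5.833 = 427.2 kN·m (hogging).

M_E = 427.2 kN·m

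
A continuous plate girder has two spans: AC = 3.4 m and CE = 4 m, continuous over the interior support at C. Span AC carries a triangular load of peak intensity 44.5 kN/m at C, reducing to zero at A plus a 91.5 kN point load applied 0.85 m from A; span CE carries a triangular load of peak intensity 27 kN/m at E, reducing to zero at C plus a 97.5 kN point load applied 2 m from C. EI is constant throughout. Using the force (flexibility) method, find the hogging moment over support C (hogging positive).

M_C = 85.66 kN·m

Take M_C as the redundant. Released structure: two simple spans AC and CE with a hinge at C.
End slopes at the hinge C, treating each span as simply supported:
  span AC: triangular load, peak 44.5: w₀L³/(45EI) = 38.87/EI
  span AC: point load 91.5 at a = 0.85: Pab(L + a)/(6LEI) = 41.32/EI
  span CE: triangular load, peak 27: 7w₀L³/(360EI) = 33.6/EI
  span CE: point load 97.5 at a = 2: Pab(L + b)/(6LEI) = 97.5/EI
  relative rotation θ_0 = (80.19 + 131.1)/EI = 211.3/EI
A unit hogging moment at C produces rotation L₁/(3EI) + L₂/(3EI) = 2.467/EI.
Slope continuity at C: θ_0 = M_C·2.467/EI, so M_C = 211.3/2.467 = 85.66 kN·m (hogging).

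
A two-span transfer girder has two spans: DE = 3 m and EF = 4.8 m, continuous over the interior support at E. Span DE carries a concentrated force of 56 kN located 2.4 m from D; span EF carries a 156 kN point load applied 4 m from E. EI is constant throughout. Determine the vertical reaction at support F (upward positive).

R_F = 120.3 kN

Release continuity at E by inserting a hinge; the redundant is the internal moment M_E. The primary structure is two simply-supported spans DE and EF.
Discontinuity in slope at E on the released structure — sum the simple-span end rotations:
  span DE: point load 56 at a = 2.4: Pab(L + a)/(6LEI) = 24.19/EI
  span EF: point load 156 at a = 4: Pab(L + b)/(6LEI) = 97.07/EI
  relative rotation θ_0 = (24.19 + 97.07)/EI = 121.3/EI
A unit hogging moment at E produces rotation L₁/(3EI) + L₂/(3EI) = 2.6/EI.
Compatibility: M_E·(L₁+L₂)/(3EI) = θ_0, giving M_E = 46.64 kN·m (hogging).
Span EF, ΣM about F: R_E^{EF}·4.8 = 124.8 + 46.64, so R_E^{EF} = 35.72 kN and R_F = 156 − 35.72 = 120.3 kN.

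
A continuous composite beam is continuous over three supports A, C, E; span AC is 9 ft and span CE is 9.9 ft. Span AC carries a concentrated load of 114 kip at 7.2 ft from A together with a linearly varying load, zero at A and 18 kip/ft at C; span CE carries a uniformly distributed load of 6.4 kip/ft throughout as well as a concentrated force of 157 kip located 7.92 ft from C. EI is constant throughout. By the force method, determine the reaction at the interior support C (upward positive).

Insert a hinge at C; M_C is the redundant, and each span becomes simply supported.
Rotations at C on the released spans (each span's end-slope, ×1/EI):
  span AC: point load 114 at a = 7.2: Pab(L + a)/(6LEI) = 443.2/EI
  span AC: triangular load, peak 18: w₀L³/(45EI) = 291.6/EI
  span CE: UDL 6.4: wL³/(24EI) = 258.7/EI
  span CE: point load 157 at a = 7.92: Pab(L + b)/(6LEI) = 492.4/EI
  relative rotation θ_0 = (734.8 + 751.1)/EI = 1486/EI
A unit hogging moment at C produces rotation L₁/(3EI) + L₂/(3EI) = 6.3/EI.
Compatibility: M_C·(L₁+L₂)/(3EI) = θ_0, giving M_C = 235.9 kip·ft (hogging).
Span AC, ΣM about A with M_C applied at C: R_C^{AC}·9 = 1307 + 235.9, so R_C^{AC} = 171.4 kip and R_A = 195 − 171.4 = 23.59 kip.
Span CE, ΣM about E: R_C^{CE}·9.9 = 624.5 + 235.9, so R_C^{CE} = 86.91 kip and R_E = 220.4 − 86.91 = 133.5 kip.
R_C = 171.4 + 86.91 = 258.3 kip.

R_C = 258.3 kip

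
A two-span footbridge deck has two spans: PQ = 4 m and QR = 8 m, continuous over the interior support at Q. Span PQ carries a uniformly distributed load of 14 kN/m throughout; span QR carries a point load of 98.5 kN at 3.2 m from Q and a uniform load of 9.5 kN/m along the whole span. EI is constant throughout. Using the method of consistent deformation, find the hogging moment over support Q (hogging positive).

M_Q = 160.9 kN·m

Release continuity at Q by inserting a hinge; the redundant is the internal moment M_Q. The primary structure is two simply-supported spans PQ and QR.
Discontinuity in slope at Q on the released structure — sum the simple-span end rotations:
  span PQ: UDL 14: wL³/(24EI) = 37.33/EI
  span QR: point load 98.5 at a = 3.2: Pab(L + b)/(6LEI) = 403.5/EI
  span QR: UDL 9.5: wL³/(24EI) = 202.7/EI
  relative rotation θ_0 = (37.33 + 606.1)/EI = 643.5/EI
A unit hogging moment at Q produces rotation L₁/(3EI) + L₂/(3EI) = 4/EI.
Compatibility: M_Q·(L₁+L₂)/(3EI) = θ_0, giving M_Q = 160.9 kN·m (hogging).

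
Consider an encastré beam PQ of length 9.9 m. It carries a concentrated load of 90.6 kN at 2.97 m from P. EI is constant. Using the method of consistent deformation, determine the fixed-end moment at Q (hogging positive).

M_Q = 56.51 kN·m

Take the two fixed-end moments M_P, M_Q as redundants; the released structure is the simple span PQ.
End rotations of the released simple span under the applied load (×1/EI):
  at P: point load 90.6 at a = 2.97: Pab(L + b)/(6LEI) = 528.3/EI
  at Q: point load 90.6 at a = 2.97: Pab(L + a)/(6LEI) = 404/EI
  θ_P0 = 528.3/EI,  θ_Q0 = 404/EI
Flexibility coefficients: a unit moment at one end gives L/(3EI) there and L/(6EI) at the far end, so f₁₁ = f₂₂ = 3.3/EI and f₁₂ = f₂₁ = 1.65/EI.
Compatibility — zero rotation at each built-in end:
  3.3 M_P + 1.65 M_Q = 528.3
  1.65 M_P + 3.3 M_Q = 404
Solving the pair gives M_P = 131.9 kN·m and M_Q = 56.51 kN·m (hogging).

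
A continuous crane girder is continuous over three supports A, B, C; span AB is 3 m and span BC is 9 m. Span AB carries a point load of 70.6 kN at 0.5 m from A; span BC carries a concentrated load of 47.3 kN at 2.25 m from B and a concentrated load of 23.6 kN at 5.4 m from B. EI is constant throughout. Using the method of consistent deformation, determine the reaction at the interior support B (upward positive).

R_B = 93.76 kN

Take M_B as the redundant. Released structure: two simple spans AB and BC with a hinge at B.
End slopes at the hinge B, treating each span as simply supported:
  span AB: point load 70.6 at a = 0.5: Pab(L + a)/(6LEI) = 17.16/EI
  span BC: point load 47.3 at a = 2.25: Pab(L + b)/(6LEI) = 209.5/EI
  span BC: point load 23.6 at a = 5.4: Pab(L + b)/(6LEI) = 107/EI
  relative rotation θ_0 = (17.16 + 316.6)/EI = 333.7/EI
A unit hogging moment at B produces rotation L₁/(3EI) + L₂/(3EI) = 4/EI.
Compatibility: M_B·(L₁+L₂)/(3EI) = θ_0, giving M_B = 83.43 kN·m (hogging).
Span AB, ΣM about A with M_B applied at B: R_B^{AB}·3 = 35.3 + 83.43, so R_B^{AB} = 39.58 kN and R_A = 70.6 − 39.58 = 31.02 kN.
Span BC, ΣM about C: R_B^{BC}·9 = 404.2 + 83.43, so R_B^{BC} = 54.19 kN and R_C = 70.9 − 54.19 = 16.71 kN.
R_B = 39.58 + 54.19 = 93.76 kN.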